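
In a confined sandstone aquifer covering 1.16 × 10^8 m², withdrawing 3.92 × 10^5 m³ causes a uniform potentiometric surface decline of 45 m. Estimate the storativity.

S ≈ 7.5 × 10^-5

S = ΔV / (A × Δh) = 3.92 × 10^5 m³ / (1.16 × 10^8 m² × 45 m) = 7.51 × 10^-5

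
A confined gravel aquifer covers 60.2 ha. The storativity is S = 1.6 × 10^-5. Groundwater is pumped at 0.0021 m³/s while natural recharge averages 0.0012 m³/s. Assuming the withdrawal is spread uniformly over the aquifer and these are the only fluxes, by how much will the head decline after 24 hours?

A = 60.2 ha = 6.02 × 10^5 m²
Net abstraction = 0.0021 − 0.0012 = 9 × 10^-4 m³/s
Q_net = 9 × 10^-4 m³/s = 77.76 m³/d
t = 24 hours = 1 d
ΔV = Q × t = 77.76 m³/d × 1 d = 77.76 m³
Δh = ΔV / (S × A) = 77.76 / (1.6 × 10^-5 × 6.02 × 10^5) = 8.073 m

Δh ≈ 8.07 m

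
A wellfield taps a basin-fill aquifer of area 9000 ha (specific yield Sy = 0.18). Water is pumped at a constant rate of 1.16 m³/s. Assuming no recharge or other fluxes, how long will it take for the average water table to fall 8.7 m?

t ≈ 1410 days

A = 9000 ha = 9 × 10^7 m²
ΔV = Sy × A × Δh = 0.18 × 9 × 10^7 × 8.7 = 1.409 × 10^8 m³
Q = 1.16 m³/s = 1.002 × 10^5 m³/d
t = ΔV / Q = 1.409 × 10^8 m³ / 1.002 × 10^5 m³/d = 1406 d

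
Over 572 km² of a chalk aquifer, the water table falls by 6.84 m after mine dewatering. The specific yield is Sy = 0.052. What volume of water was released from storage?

ΔV ≈ 2.03 × 10^8 m³

A = 572 km² = 5.72 × 10^8 m²
ΔV = Sy × A × Δh = 0.052 × 5.72 × 10^8 m² × 6.84 m = 2.034 × 10^8 m³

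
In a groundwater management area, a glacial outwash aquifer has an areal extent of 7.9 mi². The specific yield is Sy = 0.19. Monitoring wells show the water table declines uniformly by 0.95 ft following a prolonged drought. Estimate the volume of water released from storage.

ΔV ≈ 1.13 × 10^6 m³

A = 7.9 mi² = 2.046 × 10^7 m²
Δh = 0.95 ft = 0.2896 m
ΔV = Sy × A × Δh = 0.19 × 2.046 × 10^7 m² × 0.2896 m = 1.126 × 10^6 m³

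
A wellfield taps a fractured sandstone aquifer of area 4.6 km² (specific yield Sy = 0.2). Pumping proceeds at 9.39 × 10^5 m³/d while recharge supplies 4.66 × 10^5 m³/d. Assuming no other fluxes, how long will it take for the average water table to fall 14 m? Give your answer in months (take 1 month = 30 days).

t ≈ 0.908 months

A = 4.6 km² = 4.6 × 10^6 m²
ΔV = Sy × A × Δh = 0.2 × 4.6 × 10^6 × 14 = 1.288 × 10^7 m³
Net withdrawal = 9.39 × 10^5 − 4.66 × 10^5 = 4.73 × 10^5 m³/d
t = ΔV / Q = 1.288 × 10^7 m³ / 4.73 × 10^5 m³/d = 27.23 d
t = 27.23 d ≈ 0.9077 months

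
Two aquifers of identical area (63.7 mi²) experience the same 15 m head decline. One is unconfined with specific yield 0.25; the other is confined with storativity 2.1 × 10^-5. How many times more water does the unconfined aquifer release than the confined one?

A = 63.7 mi² = 1.65 × 10^8 m²
Unconfined: ΔV_u = Sy × A × Δh = 0.25 × 1.65 × 10^8 × 15 = 6.187 × 10^8 m³
Confined: ΔV_c = S × A × Δh = 2.1 × 10^-5 × 1.65 × 10^8 × 15 = 51970 m³
Ratio = ΔV_u / ΔV_c = Sy / S = 0.25 / 2.1 × 10^-5 = 11900

ΔV_u / ΔV_c ≈ 11900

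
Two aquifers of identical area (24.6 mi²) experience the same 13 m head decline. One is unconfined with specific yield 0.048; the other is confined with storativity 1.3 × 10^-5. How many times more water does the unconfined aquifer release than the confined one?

A = 24.6 mi² = 6.371 × 10^7 m²
Unconfined: ΔV_u = Sy × A × Δh = 0.048 × 6.371 × 10^7 × 13 = 3.976 × 10^7 m³
Confined: ΔV_c = S × A × Δh = 1.3 × 10^-5 × 6.371 × 10^7 × 13 = 10770 m³
Ratio = ΔV_u / ΔV_c = Sy / S = 0.048 / 1.3 × 10^-5 = 3692

ΔV_u / ΔV_c ≈ 3690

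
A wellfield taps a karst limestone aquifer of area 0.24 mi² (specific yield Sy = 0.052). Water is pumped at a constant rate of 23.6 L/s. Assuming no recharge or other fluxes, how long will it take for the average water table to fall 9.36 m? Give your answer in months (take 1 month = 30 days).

t ≈ 4.95 months

A = 0.24 mi² = 6.216 × 10^5 m²
ΔV = Sy × A × Δh = 0.052 × 6.216 × 10^5 × 9.36 = 3.025 × 10^5 m³
Q = 23.6 L/s = 2039 m³/d
t = ΔV / Q = 3.025 × 10^5 m³ / 2039 m³/d = 148.4 d
t = 148.4 d ≈ 4.946 months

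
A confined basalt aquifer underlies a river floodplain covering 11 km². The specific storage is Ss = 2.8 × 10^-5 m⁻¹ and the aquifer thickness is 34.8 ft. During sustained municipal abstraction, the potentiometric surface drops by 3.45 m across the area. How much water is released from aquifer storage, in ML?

ΔV ≈ 11.3 ML

b = 34.8 ft = 10.61 m
S = Ss × b = 2.8 × 10^-5 m⁻¹ × 10.61 m = 2.97 × 10^-4
A = 11 km² = 1.1 × 10^7 m²
ΔV = S × A × Δh = 2.97 × 10^-4 × 1.1 × 10^7 m² × 3.45 m = 11270 m³
ΔV = 11270 m³ = 11.27 ML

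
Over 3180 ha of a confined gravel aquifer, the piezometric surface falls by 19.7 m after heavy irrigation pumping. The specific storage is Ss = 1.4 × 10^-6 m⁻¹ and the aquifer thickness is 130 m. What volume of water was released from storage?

S = Ss × b = 1.4 × 10^-6 m⁻¹ × 130 m = 1.82 × 10^-4
A = 3180 ha = 3.18 × 10^7 m²
ΔV = S × A × Δh = 1.82 × 10^-4 × 3.18 × 10^7 m² × 19.7 m = 1.14 × 10^5 m³

ΔV ≈ 1.14 × 10^5 m³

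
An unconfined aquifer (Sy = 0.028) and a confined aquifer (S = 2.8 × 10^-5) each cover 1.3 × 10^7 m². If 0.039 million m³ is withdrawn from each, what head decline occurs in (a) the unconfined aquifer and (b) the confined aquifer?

Δh_u ≈ 0.107 m; Δh_c ≈ 107 m

ΔV = 0.039 million m³ = 39000 m³
Unconfined: Δh_u = ΔV/(Sy·A) = 39000/(0.028 × 1.3 × 10^7) = 0.1071 m
Confined: Δh_c = ΔV/(S·A) = 39000/(2.8 × 10^-5 × 1.3 × 10^7) = 107.1 m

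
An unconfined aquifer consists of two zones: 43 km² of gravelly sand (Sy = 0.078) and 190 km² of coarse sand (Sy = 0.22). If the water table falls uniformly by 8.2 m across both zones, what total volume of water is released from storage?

ΔV ≈ 3.7 × 10^8 m³

A₁ = 43 km² = 4.3 × 10^7 m²; A₂ = 190 km² = 1.9 × 10^8 m²
ΔV₁ = 0.078 × 4.3 × 10^7 × 8.2 = 2.75 × 10^7 m³
ΔV₂ = 0.22 × 1.9 × 10^8 × 8.2 = 3.428 × 10^8 m³
ΔV = ΔV₁ + ΔV₂ = 3.703 × 10^8 m³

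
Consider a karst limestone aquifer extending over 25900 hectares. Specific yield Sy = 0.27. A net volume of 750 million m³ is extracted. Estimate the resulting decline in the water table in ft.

A = 25900 hectares = 2.59 × 10^8 m²
ΔV = 750 million m³ = 7.5 × 10^8 m³
Δh = ΔV / (Sy × A) = 7.5 × 10^8 m³ / (0.27 × 2.59 × 10^8 m²) = 10.73 m
Δh = 10.73 m = 35.19 ft

Δh ≈ 35.2 ft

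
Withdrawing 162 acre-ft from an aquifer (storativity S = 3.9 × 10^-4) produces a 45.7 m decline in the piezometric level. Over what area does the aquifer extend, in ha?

A ≈ 1120 ha

ΔV = 162 acre-ft = 1.998 × 10^5 m³
A = ΔV / (S × Δh) = 1.998 × 10^5 / (3.9 × 10^-4 × 45.7) = 1.121 × 10^7 m²
A = 1.121 × 10^7 m² = 1121 ha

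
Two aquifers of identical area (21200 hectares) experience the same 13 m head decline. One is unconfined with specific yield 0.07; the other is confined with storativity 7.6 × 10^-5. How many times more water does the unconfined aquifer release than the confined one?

ΔV_u / ΔV_c ≈ 921

A = 21200 hectares = 2.12 × 10^8 m²
Unconfined: ΔV_u = Sy × A × Δh = 0.07 × 2.12 × 10^8 × 13 = 1.929 × 10^8 m³
Confined: ΔV_c = S × A × Δh = 7.6 × 10^-5 × 2.12 × 10^8 × 13 = 2.095 × 10^5 m³
Ratio = ΔV_u / ΔV_c = Sy / S = 0.07 / 7.6 × 10^-5 = 921.1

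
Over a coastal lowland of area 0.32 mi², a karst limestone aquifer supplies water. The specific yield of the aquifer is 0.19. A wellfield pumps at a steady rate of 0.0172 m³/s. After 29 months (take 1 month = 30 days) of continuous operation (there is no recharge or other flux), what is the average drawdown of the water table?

A = 0.32 mi² = 8.288 × 10^5 m²
Q = 0.0172 m³/s = 1486 m³/d
t = 29 months = 870 d
ΔV = Q × t = 1486 m³/d × 870 d = 1.293 × 10^6 m³
Δh = ΔV / (Sy × A) = 1.293 × 10^6 / (0.19 × 8.288 × 10^5) = 8.21 m

Δh ≈ 8.21 m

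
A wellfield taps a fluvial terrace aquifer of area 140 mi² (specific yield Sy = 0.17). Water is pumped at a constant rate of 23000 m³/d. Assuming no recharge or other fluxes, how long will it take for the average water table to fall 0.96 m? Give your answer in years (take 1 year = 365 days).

A = 140 mi² = 3.626 × 10^8 m²
ΔV = Sy × A × Δh = 0.17 × 3.626 × 10^8 × 0.96 = 5.918 × 10^7 m³
t = ΔV / Q = 5.918 × 10^7 m³ / 23000 m³/d = 2573 d
t = 2573 d ≈ 7.049 years

t ≈ 7.05 years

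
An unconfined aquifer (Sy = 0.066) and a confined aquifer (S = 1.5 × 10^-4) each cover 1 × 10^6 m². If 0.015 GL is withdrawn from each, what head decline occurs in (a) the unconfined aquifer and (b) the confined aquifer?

ΔV = 0.015 GL = 15000 m³
Unconfined: Δh_u = ΔV/(Sy·A) = 15000/(0.066 × 1 × 10^6) = 0.2273 m
Confined: Δh_c = ΔV/(S·A) = 15000/(1.5 × 10^-4 × 1 × 10^6) = 100 m

Δh_u ≈ 0.227 m; Δh_c ≈ 100 m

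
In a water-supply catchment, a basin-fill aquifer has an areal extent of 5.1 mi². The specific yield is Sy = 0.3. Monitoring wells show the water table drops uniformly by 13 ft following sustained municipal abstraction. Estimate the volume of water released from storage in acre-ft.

A = 5.1 mi² = 1.321 × 10^7 m²
Δh = 13 ft = 3.962 m
ΔV = Sy × A × Δh = 0.3 × 1.321 × 10^7 m² × 3.962 m = 1.57 × 10^7 m³
ΔV = 1.57 × 10^7 m³ = 12730 acre-ft

ΔV ≈ 12700 acre-ft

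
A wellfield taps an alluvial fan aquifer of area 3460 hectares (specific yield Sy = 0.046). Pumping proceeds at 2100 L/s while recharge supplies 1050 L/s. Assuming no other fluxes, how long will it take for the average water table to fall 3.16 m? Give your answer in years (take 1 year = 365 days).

A = 3460 hectares = 3.46 × 10^7 m²
ΔV = Sy × A × Δh = 0.046 × 3.46 × 10^7 × 3.16 = 5.029 × 10^6 m³
Net withdrawal = 2100 − 1050 = 1050 L/s = 90720 m³/d
t = ΔV / Q = 5.029 × 10^6 m³ / 90720 m³/d = 55.44 d
t = 55.44 d ≈ 0.1519 years

t ≈ 0.152 years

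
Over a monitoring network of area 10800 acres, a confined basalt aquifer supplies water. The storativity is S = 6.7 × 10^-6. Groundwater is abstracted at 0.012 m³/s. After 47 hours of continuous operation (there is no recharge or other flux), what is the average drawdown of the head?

Δh ≈ 6.93 m

A = 10800 acres = 4.371 × 10^7 m²
Q = 0.012 m³/s = 1037 m³/d
t = 47 hours = 1.958 d
ΔV = Q × t = 1037 m³/d × 1.958 d = 2030 m³
Δh = ΔV / (S × A) = 2030 / (6.7 × 10^-6 × 4.371 × 10^7) = 6.934 m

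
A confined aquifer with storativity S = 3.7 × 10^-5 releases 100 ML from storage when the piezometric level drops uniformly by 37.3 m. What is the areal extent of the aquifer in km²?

ΔV = 100 ML = 1 × 10^5 m³
A = ΔV / (S × Δh) = 1 × 10^5 / (3.7 × 10^-5 × 37.3) = 7.246 × 10^7 m²
A = 7.246 × 10^7 m² = 72.46 km²

A ≈ 72.5 km²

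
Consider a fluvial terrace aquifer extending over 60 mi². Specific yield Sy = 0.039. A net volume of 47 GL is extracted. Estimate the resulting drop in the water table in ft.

Δh ≈ 25.4 ft

A = 60 mi² = 1.554 × 10^8 m²
ΔV = 47 GL = 4.7 × 10^7 m³
Δh = ΔV / (Sy × A) = 4.7 × 10^7 m³ / (0.039 × 1.554 × 10^8 m²) = 7.755 m
Δh = 7.755 m = 25.44 ft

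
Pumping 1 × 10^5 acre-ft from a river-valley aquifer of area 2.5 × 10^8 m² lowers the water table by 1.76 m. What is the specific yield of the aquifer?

ΔV = 1 × 10^5 acre-ft = 1.233 × 10^8 m³
Sy = ΔV / (A × Δh) = 1.233 × 10^8 m³ / (2.5 × 10^8 m² × 1.76 m) = 0.2803

Sy ≈ 0.28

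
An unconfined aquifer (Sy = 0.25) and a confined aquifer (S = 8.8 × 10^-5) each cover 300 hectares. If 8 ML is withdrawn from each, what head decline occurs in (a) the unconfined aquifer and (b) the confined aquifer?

A = 300 hectares = 3 × 10^6 m²
ΔV = 8 ML = 8000 m³
Unconfined: Δh_u = ΔV/(Sy·A) = 8000/(0.25 × 3 × 10^6) = 0.01067 m
Confined: Δh_c = ΔV/(S·A) = 8000/(8.8 × 10^-5 × 3 × 10^6) = 30.3 m

Δh_u ≈ 0.0107 m; Δh_c ≈ 30.3 m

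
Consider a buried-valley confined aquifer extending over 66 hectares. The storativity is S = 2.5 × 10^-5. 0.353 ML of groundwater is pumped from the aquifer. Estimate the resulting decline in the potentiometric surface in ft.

A = 66 hectares = 6.6 × 10^5 m²
ΔV = 0.353 ML = 353 m³
Δh = ΔV / (S × A) = 353 m³ / (2.5 × 10^-5 × 6.6 × 10^5 m²) = 21.39 m
Δh = 21.39 m = 70.19 ft

Δh ≈ 70.2 ft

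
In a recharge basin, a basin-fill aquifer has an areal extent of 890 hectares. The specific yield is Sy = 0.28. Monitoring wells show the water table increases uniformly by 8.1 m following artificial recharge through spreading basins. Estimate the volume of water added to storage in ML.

A = 890 hectares = 8.9 × 10^6 m²
ΔV = Sy × A × Δh = 0.28 × 8.9 × 10^6 m² × 8.1 m = 2.019 × 10^7 m³
ΔV = 2.019 × 10^7 m³ = 20190 ML

ΔV ≈ 20200 ML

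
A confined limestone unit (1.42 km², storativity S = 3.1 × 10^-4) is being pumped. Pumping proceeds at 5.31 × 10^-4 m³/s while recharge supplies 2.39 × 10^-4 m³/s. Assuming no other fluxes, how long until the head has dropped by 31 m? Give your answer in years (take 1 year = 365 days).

A = 1.42 km² = 1.42 × 10^6 m²
ΔV = S × A × Δh = 3.1 × 10^-4 × 1.42 × 10^6 × 31 = 13650 m³
Net withdrawal = 5.31 × 10^-4 − 2.39 × 10^-4 = 2.92 × 10^-4 m³/s = 25.23 m³/d
t = ΔV / Q = 13650 m³ / 25.23 m³/d = 540.9 d
t = 540.9 d ≈ 1.482 years

t ≈ 1.48 years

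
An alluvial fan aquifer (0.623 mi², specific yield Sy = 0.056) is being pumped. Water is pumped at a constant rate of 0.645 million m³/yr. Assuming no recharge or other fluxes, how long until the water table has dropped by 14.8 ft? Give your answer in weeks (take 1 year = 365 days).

A = 0.623 mi² = 1.614 × 10^6 m²
Δh = 14.8 ft = 4.511 m
ΔV = Sy × A × Δh = 0.056 × 1.614 × 10^6 × 4.511 = 4.076 × 10^5 m³
Q = 0.645 million m³/yr = 1767 m³/d
t = ΔV / Q = 4.076 × 10^5 m³ / 1767 m³/d = 230.7 d
t = 230.7 d ≈ 32.95 weeks

t ≈ 33 weeks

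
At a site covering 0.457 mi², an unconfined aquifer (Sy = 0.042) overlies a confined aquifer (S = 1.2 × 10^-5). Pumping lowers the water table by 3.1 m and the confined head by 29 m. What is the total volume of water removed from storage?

A = 0.457 mi² = 1.184 × 10^6 m²
Unconfined: ΔV_u = Sy × A × Δh_u = 0.042 × 1.184 × 10^6 × 3.1 = 1.541 × 10^5 m³
Confined: ΔV_c = S × A × Δh_c = 1.2 × 10^-5 × 1.184 × 10^6 × 29 = 411.9 m³
Total ΔV = 1.541 × 10^5 + 411.9 = 1.545 × 10^5 m³

ΔV ≈ 1.55 × 10^5 m³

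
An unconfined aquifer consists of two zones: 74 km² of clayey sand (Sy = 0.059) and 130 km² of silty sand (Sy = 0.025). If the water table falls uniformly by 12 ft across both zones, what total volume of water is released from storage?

ΔV ≈ 2.79 × 10^7 m³

A₁ = 74 km² = 7.4 × 10^7 m²; A₂ = 130 km² = 1.3 × 10^8 m²
Δh = 12 ft = 3.658 m
ΔV₁ = 0.059 × 7.4 × 10^7 × 3.658 = 1.597 × 10^7 m³
ΔV₂ = 0.025 × 1.3 × 10^8 × 3.658 = 1.189 × 10^7 m³
ΔV = ΔV₁ + ΔV₂ = 2.786 × 10^7 m³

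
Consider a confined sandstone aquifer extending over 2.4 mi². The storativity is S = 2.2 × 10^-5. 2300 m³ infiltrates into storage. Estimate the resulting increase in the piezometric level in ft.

A = 2.4 mi² = 6.216 × 10^6 m²
Δh = ΔV / (S × A) = 2300 m³ / (2.2 × 10^-5 × 6.216 × 10^6 m²) = 16.82 m
Δh = 16.82 m = 55.18 ft

Δh ≈ 55.2 ft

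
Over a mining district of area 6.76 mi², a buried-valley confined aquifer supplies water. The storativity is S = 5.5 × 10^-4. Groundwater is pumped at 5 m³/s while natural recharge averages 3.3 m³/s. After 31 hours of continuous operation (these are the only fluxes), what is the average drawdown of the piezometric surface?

A = 6.76 mi² = 1.751 × 10^7 m²
Net abstraction = 5 − 3.3 = 1.7 m³/s
Q_net = 1.7 m³/s = 1.469 × 10^5 m³/d
t = 31 hours = 1.292 d
ΔV = Q × t = 1.469 × 10^5 m³/d × 1.292 d = 1.897 × 10^5 m³
Δh = ΔV / (S × A) = 1.897 × 10^5 / (5.5 × 10^-4 × 1.751 × 10^7) = 19.7 m

Δh ≈ 19.7 m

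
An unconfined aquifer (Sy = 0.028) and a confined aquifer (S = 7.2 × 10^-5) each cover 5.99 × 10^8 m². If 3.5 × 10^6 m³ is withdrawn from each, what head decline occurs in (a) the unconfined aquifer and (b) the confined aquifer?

Unconfined: Δh_u = ΔV/(Sy·A) = 3.5 × 10^6/(0.028 × 5.99 × 10^8) = 0.2087 m
Confined: Δh_c = ΔV/(S·A) = 3.5 × 10^6/(7.2 × 10^-5 × 5.99 × 10^8) = 81.15 m

Δh_u ≈ 0.209 m; Δh_c ≈ 81.2 m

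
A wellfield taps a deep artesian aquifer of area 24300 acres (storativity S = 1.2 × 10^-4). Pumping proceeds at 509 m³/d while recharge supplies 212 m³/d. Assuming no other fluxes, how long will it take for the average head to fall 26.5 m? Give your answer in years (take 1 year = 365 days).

A = 24300 acres = 9.834 × 10^7 m²
ΔV = S × A × Δh = 1.2 × 10^-4 × 9.834 × 10^7 × 26.5 = 3.127 × 10^5 m³
Net withdrawal = 509 − 212 = 297 m³/d
t = ΔV / Q = 3.127 × 10^5 m³ / 297 m³/d = 1053 d
t = 1053 d ≈ 2.885 years

t ≈ 2.88 years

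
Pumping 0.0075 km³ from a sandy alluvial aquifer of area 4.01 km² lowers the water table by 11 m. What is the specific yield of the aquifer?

A = 4.01 km² = 4.01 × 10^6 m²
ΔV = 0.0075 km³ = 7.5 × 10^6 m³
Sy = ΔV / (A × Δh) = 7.5 × 10^6 m³ / (4.01 × 10^6 m² × 11 m) = 0.17

Sy ≈ 0.17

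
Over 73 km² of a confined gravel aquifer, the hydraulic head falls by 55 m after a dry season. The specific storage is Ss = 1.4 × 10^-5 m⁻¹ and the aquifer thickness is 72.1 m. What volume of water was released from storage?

ΔV ≈ 4.05 × 10^6 m³

S = Ss × b = 1.4 × 10^-5 m⁻¹ × 72.1 m = 1.009 × 10^-3
A = 73 km² = 7.3 × 10^7 m²
ΔV = S × A × Δh = 0.001009 × 7.3 × 10^7 m² × 55 m = 4.053 × 10^6 m³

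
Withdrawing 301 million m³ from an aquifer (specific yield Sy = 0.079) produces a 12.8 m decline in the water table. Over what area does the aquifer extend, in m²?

ΔV = 301 million m³ = 3.01 × 10^8 m³
A = ΔV / (Sy × Δh) = 3.01 × 10^8 / (0.079 × 12.8) = 2.977 × 10^8 m²

A ≈ 2.98 × 10^8 m²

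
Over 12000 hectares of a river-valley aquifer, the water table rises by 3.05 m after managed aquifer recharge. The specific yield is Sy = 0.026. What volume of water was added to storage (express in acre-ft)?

A = 12000 hectares = 1.2 × 10^8 m²
ΔV = Sy × A × Δh = 0.026 × 1.2 × 10^8 m² × 3.05 m = 9.516 × 10^6 m³
ΔV = 9.516 × 10^6 m³ = 7715 acre-ft

ΔV ≈ 7710 acre-ft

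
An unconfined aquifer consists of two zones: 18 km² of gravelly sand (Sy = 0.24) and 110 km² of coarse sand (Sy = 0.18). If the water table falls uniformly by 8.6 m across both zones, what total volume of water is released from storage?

A₁ = 18 km² = 1.8 × 10^7 m²; A₂ = 110 km² = 1.1 × 10^8 m²
ΔV₁ = 0.24 × 1.8 × 10^7 × 8.6 = 3.715 × 10^7 m³
ΔV₂ = 0.18 × 1.1 × 10^8 × 8.6 = 1.703 × 10^8 m³
ΔV = ΔV₁ + ΔV₂ = 2.074 × 10^8 m³

ΔV ≈ 2.07 × 10^8 m³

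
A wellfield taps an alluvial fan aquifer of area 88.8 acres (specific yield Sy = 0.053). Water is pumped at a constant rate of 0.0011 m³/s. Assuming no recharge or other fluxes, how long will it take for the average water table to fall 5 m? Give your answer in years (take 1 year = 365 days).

A = 88.8 acres = 3.594 × 10^5 m²
ΔV = Sy × A × Δh = 0.053 × 3.594 × 10^5 × 5 = 95230 m³
Q = 0.0011 m³/s = 95.04 m³/d
t = ΔV / Q = 95230 m³ / 95.04 m³/d = 1002 d
t = 1002 d ≈ 2.745 years

t ≈ 2.75 years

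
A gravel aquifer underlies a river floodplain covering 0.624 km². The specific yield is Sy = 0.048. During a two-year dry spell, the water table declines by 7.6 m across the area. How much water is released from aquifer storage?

ΔV ≈ 2.28 × 10^5 m³

A = 0.624 km² = 6.24 × 10^5 m²
ΔV = Sy × A × Δh = 0.048 × 6.24 × 10^5 m² × 7.6 m = 2.276 × 10^5 m³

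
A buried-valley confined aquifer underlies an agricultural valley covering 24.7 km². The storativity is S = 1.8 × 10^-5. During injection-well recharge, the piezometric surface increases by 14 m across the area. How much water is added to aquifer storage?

A = 24.7 km² = 2.47 × 10^7 m²
ΔV = S × A × Δh = 1.8 × 10^-5 × 2.47 × 10^7 m² × 14 m = 6224 m³

ΔV ≈ 6220 m³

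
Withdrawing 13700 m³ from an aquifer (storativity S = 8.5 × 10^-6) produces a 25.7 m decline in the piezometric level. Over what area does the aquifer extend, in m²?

A = ΔV / (S × Δh) = 13700 / (8.5 × 10^-6 × 25.7) = 6.271 × 10^7 m²

A ≈ 6.27 × 10^7 m²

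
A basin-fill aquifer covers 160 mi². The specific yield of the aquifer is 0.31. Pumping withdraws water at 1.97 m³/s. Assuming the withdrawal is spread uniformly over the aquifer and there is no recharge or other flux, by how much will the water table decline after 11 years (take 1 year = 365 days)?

Δh ≈ 5.32 m

A = 160 mi² = 4.144 × 10^8 m²
Q = 1.97 m³/s = 1.702 × 10^5 m³/d
t = 11 years = 4015 d
ΔV = Q × t = 1.702 × 10^5 m³/d × 4015 d = 6.834 × 10^8 m³
Δh = ΔV / (Sy × A) = 6.834 × 10^8 / (0.31 × 4.144 × 10^8) = 5.32 m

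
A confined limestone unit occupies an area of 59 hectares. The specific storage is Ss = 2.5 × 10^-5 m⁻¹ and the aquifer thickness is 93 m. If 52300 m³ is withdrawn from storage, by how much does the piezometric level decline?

S = Ss × b = 2.5 × 10^-5 m⁻¹ × 93 m = 2.325 × 10^-3
A = 59 hectares = 5.9 × 10^5 m²
Δh = ΔV / (S × A) = 52300 m³ / (0.002325 × 5.9 × 10^5 m²) = 38.13 m

Δh ≈ 38.1 m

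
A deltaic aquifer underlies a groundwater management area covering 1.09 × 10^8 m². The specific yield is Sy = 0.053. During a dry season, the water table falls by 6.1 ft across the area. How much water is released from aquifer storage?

ΔV ≈ 1.07 × 10^7 m³

Δh = 6.1 ft = 1.859 m
ΔV = Sy × A × Δh = 0.053 × 1.09 × 10^8 m² × 1.859 m = 1.074 × 10^7 m³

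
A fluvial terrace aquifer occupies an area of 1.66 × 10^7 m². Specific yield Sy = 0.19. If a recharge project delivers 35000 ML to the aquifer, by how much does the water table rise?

Δh ≈ 11.1 m

ΔV = 35000 ML = 3.5 × 10^7 m³
Δh = ΔV / (Sy × A) = 3.5 × 10^7 m³ / (0.19 × 1.66 × 10^7 m²) = 11.1 m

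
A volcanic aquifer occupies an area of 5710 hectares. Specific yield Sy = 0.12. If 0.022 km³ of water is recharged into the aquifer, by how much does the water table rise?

Δh ≈ 3.21 m

A = 5710 hectares = 5.71 × 10^7 m²
ΔV = 0.022 km³ = 2.2 × 10^7 m³
Δh = ΔV / (Sy × A) = 2.2 × 10^7 m³ / (0.12 × 5.71 × 10^7 m²) = 3.211 m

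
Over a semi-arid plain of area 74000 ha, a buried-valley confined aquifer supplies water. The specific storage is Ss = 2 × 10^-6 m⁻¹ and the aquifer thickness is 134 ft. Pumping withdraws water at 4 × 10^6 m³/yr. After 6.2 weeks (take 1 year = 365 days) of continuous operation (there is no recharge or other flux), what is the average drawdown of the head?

Δh ≈ 7.87 m

b = 134 ft = 40.84 m
S = Ss × b = 2 × 10^-6 m⁻¹ × 40.84 m = 8.169 × 10^-5
A = 74000 ha = 7.4 × 10^8 m²
Q = 4 × 10^6 m³/yr = 10960 m³/d
t = 6.2 weeks = 43.4 d
ΔV = Q × t = 10960 m³/d × 43.4 d = 4.756 × 10^5 m³
Δh = ΔV / (S × A) = 4.756 × 10^5 / (8.169 × 10^-5 × 7.4 × 10^8) = 7.868 m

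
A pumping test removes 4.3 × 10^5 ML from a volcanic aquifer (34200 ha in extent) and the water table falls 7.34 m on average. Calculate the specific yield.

A = 34200 ha = 3.42 × 10^8 m²
ΔV = 4.3 × 10^5 ML = 4.3 × 10^8 m³
Sy = ΔV / (A × Δh) = 4.3 × 10^8 m³ / (3.42 × 10^8 m² × 7.34 m) = 0.1713

Sy ≈ 0.17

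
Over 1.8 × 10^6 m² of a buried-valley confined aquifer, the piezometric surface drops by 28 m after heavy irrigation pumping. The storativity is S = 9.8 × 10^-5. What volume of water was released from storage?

ΔV = S × A × Δh = 9.8 × 10^-5 × 1.8 × 10^6 m² × 28 m = 4939 m³

ΔV ≈ 4940 m³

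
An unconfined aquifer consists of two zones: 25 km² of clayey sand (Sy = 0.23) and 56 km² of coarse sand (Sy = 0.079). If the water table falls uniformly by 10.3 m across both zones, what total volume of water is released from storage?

ΔV ≈ 1.05 × 10^8 m³

A₁ = 25 km² = 2.5 × 10^7 m²; A₂ = 56 km² = 5.6 × 10^7 m²
ΔV₁ = 0.23 × 2.5 × 10^7 × 10.3 = 5.923 × 10^7 m³
ΔV₂ = 0.079 × 5.6 × 10^7 × 10.3 = 4.557 × 10^7 m³
ΔV = ΔV₁ + ΔV₂ = 1.048 × 10^8 m³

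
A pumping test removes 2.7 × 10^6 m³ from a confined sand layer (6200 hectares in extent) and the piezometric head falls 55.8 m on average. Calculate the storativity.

S ≈ 7.8 × 10^-4

A = 6200 hectares = 6.2 × 10^7 m²
S = ΔV / (A × Δh) = 2.7 × 10^6 m³ / (6.2 × 10^7 m² × 55.8 m) = 7.804 × 10^-4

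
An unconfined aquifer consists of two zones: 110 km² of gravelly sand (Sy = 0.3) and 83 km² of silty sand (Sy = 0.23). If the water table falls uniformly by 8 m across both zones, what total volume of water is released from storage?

A₁ = 110 km² = 1.1 × 10^8 m²; A₂ = 83 km² = 8.3 × 10^7 m²
ΔV₁ = 0.3 × 1.1 × 10^8 × 8 = 2.64 × 10^8 m³
ΔV₂ = 0.23 × 8.3 × 10^7 × 8 = 1.527 × 10^8 m³
ΔV = ΔV₁ + ΔV₂ = 4.167 × 10^8 m³

ΔV ≈ 4.17 × 10^8 m³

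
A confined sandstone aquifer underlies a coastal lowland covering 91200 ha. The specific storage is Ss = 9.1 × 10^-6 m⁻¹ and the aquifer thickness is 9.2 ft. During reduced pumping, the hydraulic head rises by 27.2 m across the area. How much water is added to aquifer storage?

ΔV ≈ 6.33 × 10^5 m³

b = 9.2 ft = 2.804 m
S = Ss × b = 9.1 × 10^-6 m⁻¹ × 2.804 m = 2.552 × 10^-5
A = 91200 ha = 9.12 × 10^8 m²
ΔV = S × A × Δh = 2.552 × 10^-5 × 9.12 × 10^8 m² × 27.2 m = 6.33 × 10^5 m³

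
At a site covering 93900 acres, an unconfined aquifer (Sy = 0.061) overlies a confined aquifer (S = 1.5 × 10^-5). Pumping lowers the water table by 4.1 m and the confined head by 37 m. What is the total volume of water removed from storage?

A = 93900 acres = 3.8 × 10^8 m²
Unconfined: ΔV_u = Sy × A × Δh_u = 0.061 × 3.8 × 10^8 × 4.1 = 9.504 × 10^7 m³
Confined: ΔV_c = S × A × Δh_c = 1.5 × 10^-5 × 3.8 × 10^8 × 37 = 2.109 × 10^5 m³
Total ΔV = 9.504 × 10^7 + 2.109 × 10^5 = 9.525 × 10^7 m³

ΔV ≈ 9.52 × 10^7 m³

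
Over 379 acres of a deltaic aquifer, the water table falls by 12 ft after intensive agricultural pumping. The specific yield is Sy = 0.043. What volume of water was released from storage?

A = 379 acres = 1.534 × 10^6 m²
Δh = 12 ft = 3.658 m
ΔV = Sy × A × Δh = 0.043 × 1.534 × 10^6 m² × 3.658 m = 2.412 × 10^5 m³

ΔV ≈ 2.41 × 10^5 m³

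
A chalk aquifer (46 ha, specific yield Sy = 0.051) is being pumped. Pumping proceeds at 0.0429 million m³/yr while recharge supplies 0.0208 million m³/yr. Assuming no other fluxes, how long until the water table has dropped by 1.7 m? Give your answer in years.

t ≈ 1.8 years

A = 46 ha = 4.6 × 10^5 m²
ΔV = Sy × A × Δh = 0.051 × 4.6 × 10^5 × 1.7 = 39880 m³
Net withdrawal = 0.0429 − 0.0208 = 0.0221 million m³/yr = 60.55 m³/d
t = ΔV / Q = 39880 m³ / 60.55 m³/d = 658.7 d
t = 658.7 d ≈ 1.805 years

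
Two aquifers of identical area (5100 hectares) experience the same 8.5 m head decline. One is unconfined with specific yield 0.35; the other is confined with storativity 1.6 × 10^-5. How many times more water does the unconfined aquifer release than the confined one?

A = 5100 hectares = 5.1 × 10^7 m²
Unconfined: ΔV_u = Sy × A × Δh = 0.35 × 5.1 × 10^7 × 8.5 = 1.517 × 10^8 m³
Confined: ΔV_c = S × A × Δh = 1.6 × 10^-5 × 5.1 × 10^7 × 8.5 = 6936 m³
Ratio = ΔV_u / ΔV_c = Sy / S = 0.35 / 1.6 × 10^-5 = 21880

ΔV_u / ΔV_c ≈ 21900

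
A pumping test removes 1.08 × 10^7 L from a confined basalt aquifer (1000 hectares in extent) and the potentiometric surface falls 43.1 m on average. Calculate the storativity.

A = 1000 hectares = 1 × 10^7 m²
ΔV = 1.08 × 10^7 L = 10800 m³
S = ΔV / (A × Δh) = 10800 m³ / (1 × 10^7 m² × 43.1 m) = 2.506 × 10^-5

S ≈ 2.5 × 10^-5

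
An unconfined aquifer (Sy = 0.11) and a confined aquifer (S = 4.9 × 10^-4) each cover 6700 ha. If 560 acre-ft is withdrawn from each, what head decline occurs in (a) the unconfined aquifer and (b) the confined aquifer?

Δh_u ≈ 0.0937 m; Δh_c ≈ 21 m

A = 6700 ha = 6.7 × 10^7 m²
ΔV = 560 acre-ft = 6.907 × 10^5 m³
Unconfined: Δh_u = ΔV/(Sy·A) = 6.907 × 10^5/(0.11 × 6.7 × 10^7) = 0.09372 m
Confined: Δh_c = ΔV/(S·A) = 6.907 × 10^5/(4.9 × 10^-4 × 6.7 × 10^7) = 21.04 m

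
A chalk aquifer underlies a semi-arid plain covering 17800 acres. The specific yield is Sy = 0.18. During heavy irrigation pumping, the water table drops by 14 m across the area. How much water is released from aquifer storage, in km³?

A = 17800 acres = 7.203 × 10^7 m²
ΔV = Sy × A × Δh = 0.18 × 7.203 × 10^7 m² × 14 m = 1.815 × 10^8 m³
ΔV = 1.815 × 10^8 m³ = 0.1815 km³

ΔV ≈ 0.182 km³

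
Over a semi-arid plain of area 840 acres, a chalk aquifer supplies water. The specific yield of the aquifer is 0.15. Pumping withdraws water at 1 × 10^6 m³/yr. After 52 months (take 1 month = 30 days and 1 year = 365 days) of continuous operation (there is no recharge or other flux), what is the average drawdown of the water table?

A = 840 acres = 3.399 × 10^6 m²
Q = 1 × 10^6 m³/yr = 2740 m³/d
t = 52 months = 1560 d
ΔV = Q × t = 2740 m³/d × 1560 d = 4.274 × 10^6 m³
Δh = ΔV / (Sy × A) = 4.274 × 10^6 / (0.15 × 3.399 × 10^6) = 8.382 m

Δh ≈ 8.38 m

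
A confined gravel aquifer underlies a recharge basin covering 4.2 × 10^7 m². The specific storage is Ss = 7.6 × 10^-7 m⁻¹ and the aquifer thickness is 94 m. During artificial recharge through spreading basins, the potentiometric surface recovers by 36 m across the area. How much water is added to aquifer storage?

ΔV ≈ 1.08 × 10^5 m³

S = Ss × b = 7.6 × 10^-7 m⁻¹ × 94 m = 7.144 × 10^-5
ΔV = S × A × Δh = 7.144 × 10^-5 × 4.2 × 10^7 m² × 36 m = 1.08 × 10^5 m³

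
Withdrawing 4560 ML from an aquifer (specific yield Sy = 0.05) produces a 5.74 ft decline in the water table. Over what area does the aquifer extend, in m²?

A ≈ 5.21 × 10^7 m²

Δh = 5.74 ft = 1.75 m
ΔV = 4560 ML = 4.56 × 10^6 m³
A = ΔV / (Sy × Δh) = 4.56 × 10^6 / (0.05 × 1.75) = 5.213 × 10^7 m²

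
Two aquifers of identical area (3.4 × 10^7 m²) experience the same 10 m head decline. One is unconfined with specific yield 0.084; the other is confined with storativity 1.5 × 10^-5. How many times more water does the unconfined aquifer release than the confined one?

Unconfined: ΔV_u = Sy × A × Δh = 0.084 × 3.4 × 10^7 × 10 = 2.856 × 10^7 m³
Confined: ΔV_c = S × A × Δh = 1.5 × 10^-5 × 3.4 × 10^7 × 10 = 5100 m³
Ratio = ΔV_u / ΔV_c = Sy / S = 0.084 / 1.5 × 10^-5 = 5600

ΔV_u / ΔV_c ≈ 5600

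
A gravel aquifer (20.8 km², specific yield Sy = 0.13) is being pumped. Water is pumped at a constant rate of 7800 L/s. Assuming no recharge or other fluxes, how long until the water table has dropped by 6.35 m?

A = 20.8 km² = 2.08 × 10^7 m²
ΔV = Sy × A × Δh = 0.13 × 2.08 × 10^7 × 6.35 = 1.717 × 10^7 m³
Q = 7800 L/s = 6.739 × 10^5 m³/d
t = ΔV / Q = 1.717 × 10^7 m³ / 6.739 × 10^5 m³/d = 25.48 d

t ≈ 25.5 days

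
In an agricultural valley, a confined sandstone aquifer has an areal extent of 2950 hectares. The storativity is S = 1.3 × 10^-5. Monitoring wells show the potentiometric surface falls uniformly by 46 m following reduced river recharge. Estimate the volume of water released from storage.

ΔV ≈ 17600 m³

A = 2950 hectares = 2.95 × 10^7 m²
ΔV = S × A × Δh = 1.3 × 10^-5 × 2.95 × 10^7 m² × 46 m = 17640 m³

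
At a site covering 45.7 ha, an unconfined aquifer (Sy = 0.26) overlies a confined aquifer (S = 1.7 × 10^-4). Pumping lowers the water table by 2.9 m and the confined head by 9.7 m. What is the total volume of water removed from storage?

A = 45.7 ha = 4.57 × 10^5 m²
Unconfined: ΔV_u = Sy × A × Δh_u = 0.26 × 4.57 × 10^5 × 2.9 = 3.446 × 10^5 m³
Confined: ΔV_c = S × A × Δh_c = 1.7 × 10^-4 × 4.57 × 10^5 × 9.7 = 753.6 m³
Total ΔV = 3.446 × 10^5 + 753.6 = 3.453 × 10^5 m³

ΔV ≈ 3.45 × 10^5 m³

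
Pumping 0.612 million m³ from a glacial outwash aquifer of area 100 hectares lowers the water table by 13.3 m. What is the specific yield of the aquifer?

Sy ≈ 0.046

A = 100 hectares = 1 × 10^6 m²
ΔV = 0.612 million m³ = 6.12 × 10^5 m³
Sy = ΔV / (A × Δh) = 6.12 × 10^5 m³ / (1 × 10^6 m² × 13.3 m) = 0.04602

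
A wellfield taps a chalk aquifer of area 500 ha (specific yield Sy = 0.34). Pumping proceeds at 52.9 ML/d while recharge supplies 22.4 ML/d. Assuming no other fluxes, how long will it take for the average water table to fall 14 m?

A = 500 ha = 5 × 10^6 m²
ΔV = Sy × A × Δh = 0.34 × 5 × 10^6 × 14 = 2.38 × 10^7 m³
Net withdrawal = 52.9 − 22.4 = 30.5 ML/d = 30500 m³/d
t = ΔV / Q = 2.38 × 10^7 m³ / 30500 m³/d = 780.3 d

t ≈ 780 days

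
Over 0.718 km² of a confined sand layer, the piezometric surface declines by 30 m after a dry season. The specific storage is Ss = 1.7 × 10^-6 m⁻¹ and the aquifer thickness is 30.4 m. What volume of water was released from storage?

S = Ss × b = 1.7 × 10^-6 m⁻¹ × 30.4 m = 5.168 × 10^-5
A = 0.718 km² = 7.18 × 10^5 m²
ΔV = S × A × Δh = 5.168 × 10^-5 × 7.18 × 10^5 m² × 30 m = 1113 m³

ΔV ≈ 1110 m³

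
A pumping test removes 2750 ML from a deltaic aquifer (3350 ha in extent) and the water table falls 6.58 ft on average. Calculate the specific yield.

Sy ≈ 0.041

A = 3350 ha = 3.35 × 10^7 m²
Δh = 6.58 ft = 2.006 m
ΔV = 2750 ML = 2.75 × 10^6 m³
Sy = ΔV / (A × Δh) = 2.75 × 10^6 m³ / (3.35 × 10^7 m² × 2.006 m) = 0.04093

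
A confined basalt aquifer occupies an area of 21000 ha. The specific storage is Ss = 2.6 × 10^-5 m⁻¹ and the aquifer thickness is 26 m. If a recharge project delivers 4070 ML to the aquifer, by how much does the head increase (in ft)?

Δh ≈ 94.1 ft

S = Ss × b = 2.6 × 10^-5 m⁻¹ × 26 m = 6.76 × 10^-4
A = 21000 ha = 2.1 × 10^8 m²
ΔV = 4070 ML = 4.07 × 10^6 m³
Δh = ΔV / (S × A) = 4.07 × 10^6 m³ / (6.76 × 10^-4 × 2.1 × 10^8 m²) = 28.67 m
Δh = 28.67 m = 94.06 ft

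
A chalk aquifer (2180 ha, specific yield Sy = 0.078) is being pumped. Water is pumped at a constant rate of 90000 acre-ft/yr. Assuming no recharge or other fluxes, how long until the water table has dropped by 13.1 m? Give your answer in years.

A = 2180 ha = 2.18 × 10^7 m²
ΔV = Sy × A × Δh = 0.078 × 2.18 × 10^7 × 13.1 = 2.228 × 10^7 m³
Q = 90000 acre-ft/yr = 3.041 × 10^5 m³/d
t = ΔV / Q = 2.228 × 10^7 m³ / 3.041 × 10^5 m³/d = 73.24 d
t = 73.24 d ≈ 0.2007 years

t ≈ 0.201 years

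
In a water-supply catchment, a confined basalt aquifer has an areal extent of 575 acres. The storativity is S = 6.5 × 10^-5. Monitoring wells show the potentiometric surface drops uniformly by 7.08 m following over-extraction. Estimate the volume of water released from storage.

ΔV ≈ 1070 m³

A = 575 acres = 2.327 × 10^6 m²
ΔV = S × A × Δh = 6.5 × 10^-5 × 2.327 × 10^6 m² × 7.08 m = 1071 m³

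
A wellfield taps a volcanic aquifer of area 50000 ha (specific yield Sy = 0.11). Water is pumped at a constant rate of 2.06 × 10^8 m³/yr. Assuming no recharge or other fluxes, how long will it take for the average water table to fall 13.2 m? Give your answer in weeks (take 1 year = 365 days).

t ≈ 184 weeks

A = 50000 ha = 5 × 10^8 m²
ΔV = Sy × A × Δh = 0.11 × 5 × 10^8 × 13.2 = 7.26 × 10^8 m³
Q = 2.06 × 10^8 m³/yr = 5.644 × 10^5 m³/d
t = ΔV / Q = 7.26 × 10^8 m³ / 5.644 × 10^5 m³/d = 1286 d
t = 1286 d ≈ 183.8 weeks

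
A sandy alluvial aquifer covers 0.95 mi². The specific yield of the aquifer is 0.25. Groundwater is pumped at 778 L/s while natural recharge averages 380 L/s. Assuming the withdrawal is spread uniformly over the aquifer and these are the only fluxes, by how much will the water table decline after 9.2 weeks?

A = 0.95 mi² = 2.46 × 10^6 m²
Net abstraction = 778 − 380 = 398 L/s
Q_net = 398 L/s = 34390 m³/d
t = 9.2 weeks = 64.4 d
ΔV = Q × t = 34390 m³/d × 64.4 d = 2.215 × 10^6 m³
Δh = ΔV / (Sy × A) = 2.215 × 10^6 / (0.25 × 2.46 × 10^6) = 3.6 m

Δh ≈ 3.6 m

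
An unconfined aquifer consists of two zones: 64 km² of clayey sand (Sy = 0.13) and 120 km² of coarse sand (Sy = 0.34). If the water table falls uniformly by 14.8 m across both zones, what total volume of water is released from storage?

A₁ = 64 km² = 6.4 × 10^7 m²; A₂ = 120 km² = 1.2 × 10^8 m²
ΔV₁ = 0.13 × 6.4 × 10^7 × 14.8 = 1.231 × 10^8 m³
ΔV₂ = 0.34 × 1.2 × 10^8 × 14.8 = 6.038 × 10^8 m³
ΔV = ΔV₁ + ΔV₂ = 7.27 × 10^8 m³

ΔV ≈ 7.27 × 10^8 m³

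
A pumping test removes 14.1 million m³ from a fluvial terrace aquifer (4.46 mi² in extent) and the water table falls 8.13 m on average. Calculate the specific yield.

Sy ≈ 0.15

A = 4.46 mi² = 1.155 × 10^7 m²
ΔV = 14.1 million m³ = 1.41 × 10^7 m³
Sy = ΔV / (A × Δh) = 1.41 × 10^7 m³ / (1.155 × 10^7 m² × 8.13 m) = 0.1501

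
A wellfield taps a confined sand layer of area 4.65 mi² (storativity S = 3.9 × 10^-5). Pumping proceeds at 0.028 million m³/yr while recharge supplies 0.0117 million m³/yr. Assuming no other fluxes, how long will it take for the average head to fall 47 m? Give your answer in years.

A = 4.65 mi² = 1.204 × 10^7 m²
ΔV = S × A × Δh = 3.9 × 10^-5 × 1.204 × 10^7 × 47 = 22080 m³
Net withdrawal = 0.028 − 0.0117 = 0.0163 million m³/yr = 44.66 m³/d
t = ΔV / Q = 22080 m³ / 44.66 m³/d = 494.3 d
t = 494.3 d ≈ 1.354 years

t ≈ 1.35 years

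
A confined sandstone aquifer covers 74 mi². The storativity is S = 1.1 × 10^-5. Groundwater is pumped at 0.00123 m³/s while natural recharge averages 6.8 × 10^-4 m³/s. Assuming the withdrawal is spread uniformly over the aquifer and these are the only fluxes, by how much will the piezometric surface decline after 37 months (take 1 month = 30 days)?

A = 74 mi² = 1.917 × 10^8 m²
Net abstraction = 0.00123 − 6.8 × 10^-4 = 5.5 × 10^-4 m³/s
Q_net = 5.5 × 10^-4 m³/s = 47.52 m³/d
t = 37 months = 1110 d
ΔV = Q × t = 47.52 m³/d × 1110 d = 52750 m³
Δh = ΔV / (S × A) = 52750 / (1.1 × 10^-5 × 1.917 × 10^8) = 25.02 m

Δh ≈ 25 m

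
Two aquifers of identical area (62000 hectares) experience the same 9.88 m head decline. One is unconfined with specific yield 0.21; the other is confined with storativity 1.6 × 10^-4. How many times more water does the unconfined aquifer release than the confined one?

A = 62000 hectares = 6.2 × 10^8 m²
Unconfined: ΔV_u = Sy × A × Δh = 0.21 × 6.2 × 10^8 × 9.88 = 1.286 × 10^9 m³
Confined: ΔV_c = S × A × Δh = 1.6 × 10^-4 × 6.2 × 10^8 × 9.88 = 9.801 × 10^5 m³
Ratio = ΔV_u / ΔV_c = Sy / S = 0.21 / 1.6 × 10^-4 = 1312

ΔV_u / ΔV_c ≈ 1310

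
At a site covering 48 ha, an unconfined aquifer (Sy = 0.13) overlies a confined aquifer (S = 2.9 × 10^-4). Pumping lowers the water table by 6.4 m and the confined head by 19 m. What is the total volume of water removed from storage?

ΔV ≈ 4.02 × 10^5 m³

A = 48 ha = 4.8 × 10^5 m²
Unconfined: ΔV_u = Sy × A × Δh_u = 0.13 × 4.8 × 10^5 × 6.4 = 3.994 × 10^5 m³
Confined: ΔV_c = S × A × Δh_c = 2.9 × 10^-4 × 4.8 × 10^5 × 19 = 2645 m³
Total ΔV = 3.994 × 10^5 + 2645 = 4.02 × 10^5 m³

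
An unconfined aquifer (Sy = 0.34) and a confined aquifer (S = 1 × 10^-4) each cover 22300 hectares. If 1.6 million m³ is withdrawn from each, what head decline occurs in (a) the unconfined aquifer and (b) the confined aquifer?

A = 22300 hectares = 2.23 × 10^8 m²
ΔV = 1.6 million m³ = 1.6 × 10^6 m³
Unconfined: Δh_u = ΔV/(Sy·A) = 1.6 × 10^6/(0.34 × 2.23 × 10^8) = 0.0211 m
Confined: Δh_c = ΔV/(S·A) = 1.6 × 10^6/(1 × 10^-4 × 2.23 × 10^8) = 71.75 m

Δh_u ≈ 0.0211 m; Δh_c ≈ 71.7 m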